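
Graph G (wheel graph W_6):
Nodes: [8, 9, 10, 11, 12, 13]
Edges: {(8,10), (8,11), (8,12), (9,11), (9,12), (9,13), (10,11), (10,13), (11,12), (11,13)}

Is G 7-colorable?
A valid 7-coloring: color 1: [11]; color 2: [10, 12]; color 3: [8, 9]; color 4: [13].
(χ(G) = 4 ≤ 7.)

Yes, G is 7-colorable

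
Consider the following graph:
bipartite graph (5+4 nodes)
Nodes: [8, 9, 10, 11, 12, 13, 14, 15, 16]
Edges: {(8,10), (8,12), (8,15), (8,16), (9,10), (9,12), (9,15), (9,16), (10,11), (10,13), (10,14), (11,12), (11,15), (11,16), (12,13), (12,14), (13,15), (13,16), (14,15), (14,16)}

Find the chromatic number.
χ(G) = 2

Clique number ω(G) = 2 (lower bound: χ ≥ ω).
The graph is bipartite (no odd cycle), so 2 colors suffice: χ(G) = 2.
A valid 2-coloring: color 1: [10, 12, 15, 16]; color 2: [8, 9, 11, 13, 14].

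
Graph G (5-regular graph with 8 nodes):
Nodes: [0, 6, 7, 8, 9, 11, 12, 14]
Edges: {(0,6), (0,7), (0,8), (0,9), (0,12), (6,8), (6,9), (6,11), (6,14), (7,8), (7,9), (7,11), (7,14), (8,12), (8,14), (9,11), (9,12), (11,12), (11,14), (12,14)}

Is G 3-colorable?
No, G is not 3-colorable

Odd cycle [11, 9, 0, 8, 14] needs 3 colors (χ ≥ 3).
Vertex 6 is adjacent to every vertex of [0, 8, 9, 11, 14], which already need 3 colors among themselves, so 6 needs a new color (χ ≥ 4).
Hence χ(G) ≥ 4 > 3, so no proper 3-coloring exists.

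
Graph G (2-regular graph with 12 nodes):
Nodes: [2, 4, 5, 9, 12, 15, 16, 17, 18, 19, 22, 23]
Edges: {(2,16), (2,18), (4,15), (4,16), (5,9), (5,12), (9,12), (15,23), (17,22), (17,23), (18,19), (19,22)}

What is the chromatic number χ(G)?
χ(G) = 3

Clique number ω(G) = 3 (lower bound: χ ≥ ω).
The clique on [5, 9, 12] has size 3, forcing χ ≥ 3, and the coloring below uses 3 colors, so χ(G) = 3.
A valid 3-coloring: color 1: [2, 4, 5, 17, 19]; color 2: [12, 15, 16, 18, 22]; color 3: [9, 23].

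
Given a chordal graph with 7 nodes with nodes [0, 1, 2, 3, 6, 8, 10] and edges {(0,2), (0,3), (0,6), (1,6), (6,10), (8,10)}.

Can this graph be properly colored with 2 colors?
A valid 2-coloring: color 1: [2, 3, 6, 8]; color 2: [0, 1, 10].
(χ(G) = 2 ≤ 2.)

Yes, G is 2-colorable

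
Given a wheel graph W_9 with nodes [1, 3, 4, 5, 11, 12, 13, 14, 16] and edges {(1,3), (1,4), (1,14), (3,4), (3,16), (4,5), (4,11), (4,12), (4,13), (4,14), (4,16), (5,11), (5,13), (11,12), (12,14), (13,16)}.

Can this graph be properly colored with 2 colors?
No, G is not 2-colorable

The clique on vertices [1, 3, 4] has size 3 > 2, so it alone needs 3 colors.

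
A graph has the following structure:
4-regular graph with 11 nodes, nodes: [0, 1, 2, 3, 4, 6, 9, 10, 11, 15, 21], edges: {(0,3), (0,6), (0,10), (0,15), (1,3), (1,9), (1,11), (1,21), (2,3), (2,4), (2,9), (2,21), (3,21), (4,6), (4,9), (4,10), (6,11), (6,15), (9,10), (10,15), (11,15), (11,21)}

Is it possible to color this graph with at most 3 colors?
Suppose a proper 3-coloring c exists. The clique [0, 6, 15] takes 3 distinct colors; by symmetry let c(0) = 1, c(6) = 2, c(15) = 3.
- Vertex 10: neighbors [0, 15] already have colors [1, 3] ⇒ c(10) = 2.
- Vertex 11: neighbors [6, 15] already have colors [2, 3] ⇒ c(11) = 1.
- Vertex 1: neighbors [11] already have colors [1]; try each remaining color.
- Case c(1) = 2:
  - Vertex 3: neighbors [0, 1] already have colors [1, 2] ⇒ c(3) = 3.
  - Vertex 21: neighbors [11, 1, 3] already have colors [1, 2, 3] — all 3 colors blocked. Contradiction.
- Case c(1) = 3:
  - Vertex 3: neighbors [0, 1] already have colors [1, 3] ⇒ c(3) = 2.
  - Vertex 21: neighbors [11, 3, 1] already have colors [1, 2, 3] — all 3 colors blocked. Contradiction.
Every case ends in a contradiction, so G has no proper 3-coloring (χ ≥ 4).

No, G is not 3-colorable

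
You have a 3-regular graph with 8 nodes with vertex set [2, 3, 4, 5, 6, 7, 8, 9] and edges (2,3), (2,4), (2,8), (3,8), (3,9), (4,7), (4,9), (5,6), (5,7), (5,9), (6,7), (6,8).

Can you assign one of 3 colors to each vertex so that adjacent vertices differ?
Yes, G is 3-colorable

A valid 3-coloring: color 1: [3, 4, 6]; color 2: [7, 8, 9]; color 3: [2, 5].
(χ(G) = 3 ≤ 3.)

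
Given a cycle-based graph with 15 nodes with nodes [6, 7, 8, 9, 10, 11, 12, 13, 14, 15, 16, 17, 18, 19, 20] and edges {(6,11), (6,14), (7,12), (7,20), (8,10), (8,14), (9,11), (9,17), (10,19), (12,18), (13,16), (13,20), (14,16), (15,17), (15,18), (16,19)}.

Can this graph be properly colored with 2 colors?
No, G is not 2-colorable

Odd cycle [19, 10, 8, 14, 16] needs 3 colors (χ ≥ 3).
Hence χ(G) ≥ 3 > 2, so no proper 2-coloring exists.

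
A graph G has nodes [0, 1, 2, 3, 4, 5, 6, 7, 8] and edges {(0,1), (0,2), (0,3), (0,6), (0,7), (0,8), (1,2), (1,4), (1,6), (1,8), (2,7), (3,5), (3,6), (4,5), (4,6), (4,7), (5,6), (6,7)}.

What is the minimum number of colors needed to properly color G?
Clique number ω(G) = 3 (lower bound: χ ≥ ω).
Odd cycle [4, 1, 0, 3, 5] needs 3 colors (χ ≥ 3).
Vertex 6 is adjacent to every vertex of [0, 1, 3, 4, 5], which already need 3 colors among themselves, so 6 needs a new color (χ ≥ 4).
The coloring below uses 4 colors, so χ(G) = 4.
A valid 4-coloring: color 1: [2, 6, 8]; color 2: [0, 4]; color 3: [1, 3, 7]; color 4: [5].

χ(G) = 4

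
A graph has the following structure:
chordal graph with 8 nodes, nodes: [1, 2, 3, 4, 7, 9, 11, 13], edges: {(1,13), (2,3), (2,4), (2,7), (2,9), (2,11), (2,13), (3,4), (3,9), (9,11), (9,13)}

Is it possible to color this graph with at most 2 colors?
No, G is not 2-colorable

The clique on vertices [2, 3, 9] has size 3 > 2, so it alone needs 3 colors.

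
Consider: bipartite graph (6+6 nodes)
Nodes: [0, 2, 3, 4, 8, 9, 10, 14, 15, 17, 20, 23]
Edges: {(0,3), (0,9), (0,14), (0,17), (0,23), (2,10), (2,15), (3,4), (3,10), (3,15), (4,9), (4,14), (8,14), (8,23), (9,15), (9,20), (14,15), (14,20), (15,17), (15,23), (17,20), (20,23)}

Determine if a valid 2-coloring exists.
A valid 2-coloring: color 1: [0, 4, 8, 10, 15, 20]; color 2: [2, 3, 9, 14, 17, 23].
(χ(G) = 2 ≤ 2.)

Yes, G is 2-colorable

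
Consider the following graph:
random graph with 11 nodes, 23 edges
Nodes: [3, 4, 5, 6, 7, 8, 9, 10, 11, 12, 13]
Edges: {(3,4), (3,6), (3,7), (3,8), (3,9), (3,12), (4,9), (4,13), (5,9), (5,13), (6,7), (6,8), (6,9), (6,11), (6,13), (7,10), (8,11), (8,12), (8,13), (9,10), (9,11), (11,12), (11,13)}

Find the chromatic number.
Clique number ω(G) = 4 (lower bound: χ ≥ ω).
The clique on [6, 8, 11, 13] has size 4, forcing χ ≥ 4, and the coloring below uses 4 colors, so χ(G) = 4.
A valid 4-coloring: color 1: [4, 5, 6, 10, 12]; color 2: [7, 9, 13]; color 3: [3, 11]; color 4: [8].

χ(G) = 4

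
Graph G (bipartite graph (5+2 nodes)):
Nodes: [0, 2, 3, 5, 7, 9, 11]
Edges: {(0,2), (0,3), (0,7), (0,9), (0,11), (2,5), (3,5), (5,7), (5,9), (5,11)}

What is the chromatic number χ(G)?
χ(G) = 2

Clique number ω(G) = 2 (lower bound: χ ≥ ω).
The graph is bipartite (no odd cycle), so 2 colors suffice: χ(G) = 2.
A valid 2-coloring: color 1: [0, 5]; color 2: [2, 3, 7, 9, 11].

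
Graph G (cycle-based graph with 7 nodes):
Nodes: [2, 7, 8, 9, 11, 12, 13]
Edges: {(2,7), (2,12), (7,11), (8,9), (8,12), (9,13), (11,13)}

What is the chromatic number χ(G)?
Clique number ω(G) = 2 (lower bound: χ ≥ ω).
Odd cycle [8, 12, 2, 7, 11, 13, 9] needs 3 colors (χ ≥ 3).
The coloring below uses 3 colors, so χ(G) = 3.
A valid 3-coloring: color 1: [2, 8, 13]; color 2: [7, 9, 12]; color 3: [11].

χ(G) = 3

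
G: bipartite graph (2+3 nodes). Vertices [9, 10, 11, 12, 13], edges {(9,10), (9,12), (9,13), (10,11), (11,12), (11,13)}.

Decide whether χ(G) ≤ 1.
No, G is not 1-colorable

Edge (9,10) forces its endpoints to differ, so 1 color is not enough.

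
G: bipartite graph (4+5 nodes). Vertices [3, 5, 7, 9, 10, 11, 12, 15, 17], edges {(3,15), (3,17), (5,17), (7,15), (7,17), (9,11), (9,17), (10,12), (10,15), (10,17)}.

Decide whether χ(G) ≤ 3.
Yes, G is 3-colorable

A valid 3-coloring: color 1: [11, 12, 15, 17]; color 2: [3, 5, 7, 9, 10].
(χ(G) = 2 ≤ 3.)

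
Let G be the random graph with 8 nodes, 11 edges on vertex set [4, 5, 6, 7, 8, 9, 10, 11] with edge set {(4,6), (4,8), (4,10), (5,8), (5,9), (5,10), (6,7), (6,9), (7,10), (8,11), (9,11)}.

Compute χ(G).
Clique number ω(G) = 2 (lower bound: χ ≥ ω).
Odd cycle [6, 7, 10, 5, 9] needs 3 colors (χ ≥ 3).
The coloring below uses 3 colors, so χ(G) = 3.
A valid 3-coloring: color 1: [6, 8, 10]; color 2: [4, 7, 9]; color 3: [5, 11].

χ(G) = 3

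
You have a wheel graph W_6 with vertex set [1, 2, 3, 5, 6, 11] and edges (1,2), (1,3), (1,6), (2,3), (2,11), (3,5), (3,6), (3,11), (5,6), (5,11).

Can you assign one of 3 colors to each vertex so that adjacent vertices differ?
No, G is not 3-colorable

Odd cycle [5, 11, 2, 1, 6] needs 3 colors (χ ≥ 3).
Vertex 3 is adjacent to every vertex of [1, 2, 5, 6, 11], which already need 3 colors among themselves, so 3 needs a new color (χ ≥ 4).
Hence χ(G) ≥ 4 > 3, so no proper 3-coloring exists.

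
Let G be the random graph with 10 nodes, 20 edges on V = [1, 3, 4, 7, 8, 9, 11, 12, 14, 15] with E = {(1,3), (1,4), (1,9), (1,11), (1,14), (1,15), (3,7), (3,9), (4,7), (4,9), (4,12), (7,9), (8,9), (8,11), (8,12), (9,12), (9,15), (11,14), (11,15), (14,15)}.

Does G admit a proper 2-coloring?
The clique on vertices [1, 11, 14, 15] has size 4 > 2, so it alone needs 4 colors.

No, G is not 2-colorable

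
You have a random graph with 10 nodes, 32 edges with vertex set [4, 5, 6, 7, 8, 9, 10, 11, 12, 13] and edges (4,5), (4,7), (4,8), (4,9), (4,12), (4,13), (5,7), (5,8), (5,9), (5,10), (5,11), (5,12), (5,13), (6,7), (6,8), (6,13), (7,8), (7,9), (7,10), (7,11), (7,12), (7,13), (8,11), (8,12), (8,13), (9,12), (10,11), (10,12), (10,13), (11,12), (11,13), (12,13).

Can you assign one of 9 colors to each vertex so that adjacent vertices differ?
Yes, G is 9-colorable

A valid 9-coloring: color 1: [7]; color 2: [9, 13]; color 3: [6, 12]; color 4: [5]; color 5: [8, 10]; color 6: [4, 11].
(χ(G) = 6 ≤ 9.)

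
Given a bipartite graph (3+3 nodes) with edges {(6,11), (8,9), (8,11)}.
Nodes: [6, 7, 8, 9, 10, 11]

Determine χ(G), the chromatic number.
Clique number ω(G) = 2 (lower bound: χ ≥ ω).
The graph is bipartite (no odd cycle), so 2 colors suffice: χ(G) = 2.
A valid 2-coloring: color 1: [6, 7, 8, 10]; color 2: [9, 11].

χ(G) = 2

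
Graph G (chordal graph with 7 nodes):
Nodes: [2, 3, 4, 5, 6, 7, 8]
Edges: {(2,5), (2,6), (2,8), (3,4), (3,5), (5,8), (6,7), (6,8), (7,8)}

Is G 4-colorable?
A valid 4-coloring: color 1: [3, 8]; color 2: [4, 5, 6]; color 3: [2, 7].
(χ(G) = 3 ≤ 4.)

Yes, G is 4-colorable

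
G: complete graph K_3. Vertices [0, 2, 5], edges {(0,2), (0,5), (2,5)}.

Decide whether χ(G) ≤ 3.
Yes, G is 3-colorable

A valid 3-coloring: color 1: [5]; color 2: [2]; color 3: [0].
(χ(G) = 3 ≤ 3.)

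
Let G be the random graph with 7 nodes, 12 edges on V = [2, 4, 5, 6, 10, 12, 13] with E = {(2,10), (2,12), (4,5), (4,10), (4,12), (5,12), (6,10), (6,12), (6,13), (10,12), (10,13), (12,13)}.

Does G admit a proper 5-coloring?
Yes, G is 5-colorable

A valid 5-coloring: color 1: [12]; color 2: [5, 10]; color 3: [2, 4, 6]; color 4: [13].
(χ(G) = 4 ≤ 5.)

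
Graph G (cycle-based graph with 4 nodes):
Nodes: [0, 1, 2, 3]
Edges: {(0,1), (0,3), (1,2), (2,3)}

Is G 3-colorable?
A valid 3-coloring: color 1: [0, 2]; color 2: [1, 3].
(χ(G) = 2 ≤ 3.)

Yes, G is 3-colorable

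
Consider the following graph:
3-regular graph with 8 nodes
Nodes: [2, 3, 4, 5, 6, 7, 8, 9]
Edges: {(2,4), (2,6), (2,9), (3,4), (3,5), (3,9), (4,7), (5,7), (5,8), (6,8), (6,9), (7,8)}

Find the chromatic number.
Clique number ω(G) = 3 (lower bound: χ ≥ ω).
The clique on [2, 6, 9] has size 3, forcing χ ≥ 3, and the coloring below uses 3 colors, so χ(G) = 3.
A valid 3-coloring: color 1: [4, 8, 9]; color 2: [2, 5]; color 3: [3, 6, 7].

χ(G) = 3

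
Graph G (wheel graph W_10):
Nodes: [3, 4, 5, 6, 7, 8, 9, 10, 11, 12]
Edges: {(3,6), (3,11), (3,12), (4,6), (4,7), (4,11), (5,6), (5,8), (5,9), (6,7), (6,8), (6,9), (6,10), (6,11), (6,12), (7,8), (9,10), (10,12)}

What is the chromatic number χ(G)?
Clique number ω(G) = 3 (lower bound: χ ≥ ω).
Odd cycle [12, 10, 9, 5, 8, 7, 4, 11, 3] needs 3 colors (χ ≥ 3).
Vertex 6 is adjacent to every vertex of [3, 4, 5, 7, 8, 9, 10, 11, 12], which already need 3 colors among themselves, so 6 needs a new color (χ ≥ 4).
The coloring below uses 4 colors, so χ(G) = 4.
A valid 4-coloring: color 1: [6]; color 2: [8, 9, 11, 12]; color 3: [3, 5, 7, 10]; color 4: [4].

χ(G) = 4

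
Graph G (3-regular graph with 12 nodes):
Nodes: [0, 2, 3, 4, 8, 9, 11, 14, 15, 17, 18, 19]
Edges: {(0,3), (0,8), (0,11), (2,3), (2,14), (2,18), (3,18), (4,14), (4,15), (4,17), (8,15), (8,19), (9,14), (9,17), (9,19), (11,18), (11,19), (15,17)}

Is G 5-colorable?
A valid 5-coloring: color 1: [0, 2, 9, 15]; color 2: [3, 8, 11, 14, 17]; color 3: [4, 18, 19].
(χ(G) = 3 ≤ 5.)

Yes, G is 5-colorable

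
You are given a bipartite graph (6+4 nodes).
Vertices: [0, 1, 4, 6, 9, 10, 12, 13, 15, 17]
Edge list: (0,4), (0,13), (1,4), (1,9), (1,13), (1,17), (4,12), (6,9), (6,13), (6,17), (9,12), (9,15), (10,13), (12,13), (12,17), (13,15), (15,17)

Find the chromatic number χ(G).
χ(G) = 2

Clique number ω(G) = 2 (lower bound: χ ≥ ω).
The graph is bipartite (no odd cycle), so 2 colors suffice: χ(G) = 2.
A valid 2-coloring: color 1: [4, 9, 13, 17]; color 2: [0, 1, 6, 10, 12, 15].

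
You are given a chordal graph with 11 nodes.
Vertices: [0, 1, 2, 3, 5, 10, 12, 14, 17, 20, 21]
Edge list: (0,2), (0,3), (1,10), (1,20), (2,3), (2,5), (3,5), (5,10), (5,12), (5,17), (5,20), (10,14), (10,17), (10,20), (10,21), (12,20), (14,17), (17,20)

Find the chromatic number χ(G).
Clique number ω(G) = 4 (lower bound: χ ≥ ω).
The clique on [5, 10, 17, 20] has size 4, forcing χ ≥ 4, and the coloring below uses 4 colors, so χ(G) = 4.
A valid 4-coloring: color 1: [3, 10, 12]; color 2: [0, 1, 5, 14, 21]; color 3: [2, 20]; color 4: [17].

χ(G) = 4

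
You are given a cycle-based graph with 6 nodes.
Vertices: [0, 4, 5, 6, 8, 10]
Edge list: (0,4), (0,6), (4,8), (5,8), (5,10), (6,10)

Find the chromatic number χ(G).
χ(G) = 2

Clique number ω(G) = 2 (lower bound: χ ≥ ω).
The graph is bipartite (no odd cycle), so 2 colors suffice: χ(G) = 2.
A valid 2-coloring: color 1: [0, 8, 10]; color 2: [4, 5, 6].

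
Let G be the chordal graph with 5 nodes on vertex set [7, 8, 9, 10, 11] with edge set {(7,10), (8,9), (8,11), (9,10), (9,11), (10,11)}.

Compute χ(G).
χ(G) = 3

Clique number ω(G) = 3 (lower bound: χ ≥ ω).
The clique on [8, 9, 11] has size 3, forcing χ ≥ 3, and the coloring below uses 3 colors, so χ(G) = 3.
A valid 3-coloring: color 1: [7, 11]; color 2: [9]; color 3: [8, 10].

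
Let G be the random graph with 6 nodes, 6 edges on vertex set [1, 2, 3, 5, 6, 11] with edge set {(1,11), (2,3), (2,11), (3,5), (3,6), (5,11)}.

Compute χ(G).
χ(G) = 2

Clique number ω(G) = 2 (lower bound: χ ≥ ω).
The graph is bipartite (no odd cycle), so 2 colors suffice: χ(G) = 2.
A valid 2-coloring: color 1: [3, 11]; color 2: [1, 2, 5, 6].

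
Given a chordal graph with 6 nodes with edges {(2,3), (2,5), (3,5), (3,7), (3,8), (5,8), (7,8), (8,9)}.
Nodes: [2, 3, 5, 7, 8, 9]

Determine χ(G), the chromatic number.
χ(G) = 3

Clique number ω(G) = 3 (lower bound: χ ≥ ω).
The clique on [3, 5, 8] has size 3, forcing χ ≥ 3, and the coloring below uses 3 colors, so χ(G) = 3.
A valid 3-coloring: color 1: [3, 9]; color 2: [2, 8]; color 3: [5, 7].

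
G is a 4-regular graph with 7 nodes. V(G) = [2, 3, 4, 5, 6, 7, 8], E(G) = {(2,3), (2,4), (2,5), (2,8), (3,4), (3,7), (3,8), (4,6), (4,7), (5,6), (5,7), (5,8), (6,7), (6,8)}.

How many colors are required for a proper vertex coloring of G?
Clique number ω(G) = 3 (lower bound: χ ≥ ω).
Suppose a proper 3-coloring c exists. The clique [2, 3, 4] takes 3 distinct colors; by symmetry let c(2) = 1, c(3) = 2, c(4) = 3.
- Vertex 7: neighbors [3, 4] already have colors [2, 3] ⇒ c(7) = 1.
- Vertex 6: neighbors [7, 4] already have colors [1, 3] ⇒ c(6) = 2.
- Vertex 5: neighbors [2, 6] already have colors [1, 2] ⇒ c(5) = 3.
- Vertex 8: neighbors [2, 3, 5] already have colors [1, 2, 3] — all 3 colors blocked. Contradiction.
The forced assignments end in a contradiction, so G has no proper 3-coloring (χ ≥ 4).
The coloring below uses 4 colors, so χ(G) = 4.
A valid 4-coloring: color 1: [3, 6]; color 2: [4, 5]; color 3: [2, 7]; color 4: [8].

χ(G) = 4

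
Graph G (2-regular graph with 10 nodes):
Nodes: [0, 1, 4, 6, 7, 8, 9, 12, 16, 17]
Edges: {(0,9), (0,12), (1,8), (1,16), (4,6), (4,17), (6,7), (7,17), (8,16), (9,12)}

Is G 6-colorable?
A valid 6-coloring: color 1: [0, 6, 16, 17]; color 2: [1, 4, 7, 12]; color 3: [8, 9].
(χ(G) = 3 ≤ 6.)

Yes, G is 6-colorable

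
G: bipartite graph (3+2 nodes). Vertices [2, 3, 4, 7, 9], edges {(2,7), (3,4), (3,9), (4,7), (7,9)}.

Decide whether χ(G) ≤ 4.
Yes, G is 4-colorable

A valid 4-coloring: color 1: [3, 7]; color 2: [2, 4, 9].
(χ(G) = 2 ≤ 4.)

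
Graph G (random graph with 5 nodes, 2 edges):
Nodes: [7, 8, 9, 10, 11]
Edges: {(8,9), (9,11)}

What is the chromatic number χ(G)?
Clique number ω(G) = 2 (lower bound: χ ≥ ω).
The graph is bipartite (no odd cycle), so 2 colors suffice: χ(G) = 2.
A valid 2-coloring: color 1: [7, 9, 10]; color 2: [8, 11].

χ(G) = 2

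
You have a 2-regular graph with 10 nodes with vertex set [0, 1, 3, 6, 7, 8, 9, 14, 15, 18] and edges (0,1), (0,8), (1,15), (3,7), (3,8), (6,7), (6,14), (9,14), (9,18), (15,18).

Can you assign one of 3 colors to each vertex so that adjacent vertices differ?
Yes, G is 3-colorable

A valid 3-coloring: color 1: [0, 3, 6, 9, 15]; color 2: [1, 7, 8, 14, 18].
(χ(G) = 2 ≤ 3.)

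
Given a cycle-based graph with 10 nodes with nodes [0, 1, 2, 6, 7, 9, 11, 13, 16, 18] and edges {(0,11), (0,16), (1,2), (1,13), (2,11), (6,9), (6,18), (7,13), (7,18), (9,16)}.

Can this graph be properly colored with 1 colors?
Edge (0,16) forces its endpoints to differ, so 1 color is not enough.

No, G is not 1-colorable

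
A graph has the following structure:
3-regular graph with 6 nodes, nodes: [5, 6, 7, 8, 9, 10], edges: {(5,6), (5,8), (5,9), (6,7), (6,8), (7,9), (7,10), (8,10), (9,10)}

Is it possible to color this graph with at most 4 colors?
Yes, G is 4-colorable

A valid 4-coloring: color 1: [5, 7]; color 2: [6, 10]; color 3: [8, 9].
(χ(G) = 3 ≤ 4.)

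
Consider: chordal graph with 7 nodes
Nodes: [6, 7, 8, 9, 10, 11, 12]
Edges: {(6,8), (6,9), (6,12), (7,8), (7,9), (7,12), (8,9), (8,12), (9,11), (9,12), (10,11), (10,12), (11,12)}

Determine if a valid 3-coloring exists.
No, G is not 3-colorable

The clique on vertices [6, 8, 9, 12] has size 4 > 3, so it alone needs 4 colors.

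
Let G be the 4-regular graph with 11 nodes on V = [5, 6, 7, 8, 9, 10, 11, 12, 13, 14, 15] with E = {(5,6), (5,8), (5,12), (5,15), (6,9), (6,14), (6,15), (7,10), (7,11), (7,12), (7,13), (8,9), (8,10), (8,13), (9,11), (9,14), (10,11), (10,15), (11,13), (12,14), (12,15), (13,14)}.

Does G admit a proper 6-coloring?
A valid 6-coloring: color 1: [6, 8, 11, 12]; color 2: [5, 9, 10, 13]; color 3: [7, 14, 15].
(χ(G) = 3 ≤ 6.)

Yes, G is 6-colorable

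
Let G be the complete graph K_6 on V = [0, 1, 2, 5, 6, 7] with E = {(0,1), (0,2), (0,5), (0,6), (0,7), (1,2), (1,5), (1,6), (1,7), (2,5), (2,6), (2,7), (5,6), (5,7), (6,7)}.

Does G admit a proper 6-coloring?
A valid 6-coloring: color 1: [6]; color 2: [7]; color 3: [0]; color 4: [2]; color 5: [1]; color 6: [5].
(χ(G) = 6 ≤ 6.)

Yes, G is 6-colorable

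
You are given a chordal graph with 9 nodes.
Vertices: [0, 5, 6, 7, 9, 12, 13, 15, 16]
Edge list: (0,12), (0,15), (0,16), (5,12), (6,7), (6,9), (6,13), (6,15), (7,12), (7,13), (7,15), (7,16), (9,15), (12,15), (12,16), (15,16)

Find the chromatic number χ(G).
χ(G) = 4

Clique number ω(G) = 4 (lower bound: χ ≥ ω).
The clique on [0, 12, 15, 16] has size 4, forcing χ ≥ 4, and the coloring below uses 4 colors, so χ(G) = 4.
A valid 4-coloring: color 1: [5, 13, 15]; color 2: [0, 7, 9]; color 3: [6, 12]; color 4: [16].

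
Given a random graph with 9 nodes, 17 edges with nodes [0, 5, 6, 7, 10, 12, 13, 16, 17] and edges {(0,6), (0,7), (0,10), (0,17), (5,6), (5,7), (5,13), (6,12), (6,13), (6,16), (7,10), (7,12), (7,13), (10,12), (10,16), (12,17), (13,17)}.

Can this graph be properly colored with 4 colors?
A valid 4-coloring: color 1: [6, 7, 17]; color 2: [0, 12, 13, 16]; color 3: [5, 10].
(χ(G) = 3 ≤ 4.)

Yes, G is 4-colorable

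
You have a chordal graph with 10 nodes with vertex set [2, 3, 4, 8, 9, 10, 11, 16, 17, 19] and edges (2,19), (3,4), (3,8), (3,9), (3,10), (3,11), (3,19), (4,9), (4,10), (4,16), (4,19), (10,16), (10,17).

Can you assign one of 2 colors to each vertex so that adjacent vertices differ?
The clique on vertices [4, 10, 16] has size 3 > 2, so it alone needs 3 colors.

No, G is not 2-colorable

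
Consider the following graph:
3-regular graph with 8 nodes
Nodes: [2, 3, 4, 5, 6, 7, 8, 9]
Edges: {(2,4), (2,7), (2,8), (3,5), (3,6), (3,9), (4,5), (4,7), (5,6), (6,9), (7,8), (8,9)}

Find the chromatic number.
χ(G) = 3

Clique number ω(G) = 3 (lower bound: χ ≥ ω).
The clique on [2, 7, 8] has size 3, forcing χ ≥ 3, and the coloring below uses 3 colors, so χ(G) = 3.
A valid 3-coloring: color 1: [2, 5, 9]; color 2: [4, 6, 8]; color 3: [3, 7].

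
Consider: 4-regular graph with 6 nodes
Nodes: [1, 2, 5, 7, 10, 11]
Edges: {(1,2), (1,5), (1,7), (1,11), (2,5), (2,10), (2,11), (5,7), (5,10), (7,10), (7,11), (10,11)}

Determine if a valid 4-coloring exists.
A valid 4-coloring: color 1: [5, 11]; color 2: [2, 7]; color 3: [1, 10].
(χ(G) = 3 ≤ 4.)

Yes, G is 4-colorable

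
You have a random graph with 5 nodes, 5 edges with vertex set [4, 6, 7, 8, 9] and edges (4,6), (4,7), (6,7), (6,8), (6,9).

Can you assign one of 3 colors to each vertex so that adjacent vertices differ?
A valid 3-coloring: color 1: [6]; color 2: [4, 8, 9]; color 3: [7].
(χ(G) = 3 ≤ 3.)

Yes, G is 3-colorable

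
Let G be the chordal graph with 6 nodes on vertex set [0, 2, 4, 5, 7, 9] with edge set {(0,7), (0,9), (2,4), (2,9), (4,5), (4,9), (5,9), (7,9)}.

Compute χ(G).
Clique number ω(G) = 3 (lower bound: χ ≥ ω).
The clique on [0, 7, 9] has size 3, forcing χ ≥ 3, and the coloring below uses 3 colors, so χ(G) = 3.
A valid 3-coloring: color 1: [9]; color 2: [0, 4]; color 3: [2, 5, 7].

χ(G) = 3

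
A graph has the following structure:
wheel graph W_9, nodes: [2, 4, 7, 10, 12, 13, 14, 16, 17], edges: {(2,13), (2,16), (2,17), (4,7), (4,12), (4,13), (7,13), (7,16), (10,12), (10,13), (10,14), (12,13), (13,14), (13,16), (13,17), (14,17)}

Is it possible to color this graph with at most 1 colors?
The clique on vertices [2, 13, 16] has size 3 > 1, so it alone needs 3 colors.

No, G is not 1-colorable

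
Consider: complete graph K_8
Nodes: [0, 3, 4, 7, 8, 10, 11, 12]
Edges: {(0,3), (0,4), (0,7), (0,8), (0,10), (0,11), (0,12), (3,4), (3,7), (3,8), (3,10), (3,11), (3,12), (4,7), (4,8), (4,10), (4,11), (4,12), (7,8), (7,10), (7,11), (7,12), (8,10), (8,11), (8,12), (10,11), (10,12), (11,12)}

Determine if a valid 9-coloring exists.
A valid 9-coloring: color 1: [12]; color 2: [10]; color 3: [3]; color 4: [4]; color 5: [0]; color 6: [7]; color 7: [11]; color 8: [8].
(χ(G) = 8 ≤ 9.)

Yes, G is 9-colorable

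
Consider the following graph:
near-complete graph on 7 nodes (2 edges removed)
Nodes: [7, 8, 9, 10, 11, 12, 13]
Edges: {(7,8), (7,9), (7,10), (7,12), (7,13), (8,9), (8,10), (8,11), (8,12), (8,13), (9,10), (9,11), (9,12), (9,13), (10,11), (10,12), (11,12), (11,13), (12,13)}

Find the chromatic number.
χ(G) = 5

Clique number ω(G) = 5 (lower bound: χ ≥ ω).
The clique on [8, 9, 10, 11, 12] has size 5, forcing χ ≥ 5, and the coloring below uses 5 colors, so χ(G) = 5.
A valid 5-coloring: color 1: [12]; color 2: [8]; color 3: [9]; color 4: [10, 13]; color 5: [7, 11].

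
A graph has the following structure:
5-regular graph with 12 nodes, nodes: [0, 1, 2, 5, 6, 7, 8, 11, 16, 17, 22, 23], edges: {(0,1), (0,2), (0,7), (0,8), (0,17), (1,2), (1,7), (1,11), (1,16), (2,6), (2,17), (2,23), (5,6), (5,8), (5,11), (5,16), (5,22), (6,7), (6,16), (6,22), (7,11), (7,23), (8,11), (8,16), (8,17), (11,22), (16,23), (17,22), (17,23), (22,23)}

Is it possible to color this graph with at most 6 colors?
A valid 6-coloring: color 1: [0, 6, 11, 23]; color 2: [2, 7, 8, 22]; color 3: [16, 17]; color 4: [1, 5].
(χ(G) = 4 ≤ 6.)

Yes, G is 6-colorable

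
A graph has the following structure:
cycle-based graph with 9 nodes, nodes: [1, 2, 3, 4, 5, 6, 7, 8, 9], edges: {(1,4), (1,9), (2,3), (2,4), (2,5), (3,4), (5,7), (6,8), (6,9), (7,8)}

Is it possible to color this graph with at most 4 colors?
A valid 4-coloring: color 1: [4, 5, 8, 9]; color 2: [1, 2, 6, 7]; color 3: [3].
(χ(G) = 3 ≤ 4.)

Yes, G is 4-colorable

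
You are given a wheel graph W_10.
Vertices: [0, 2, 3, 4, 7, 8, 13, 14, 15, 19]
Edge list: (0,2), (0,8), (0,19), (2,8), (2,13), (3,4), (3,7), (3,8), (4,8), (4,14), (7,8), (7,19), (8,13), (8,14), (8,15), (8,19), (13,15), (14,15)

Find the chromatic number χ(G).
χ(G) = 4

Clique number ω(G) = 3 (lower bound: χ ≥ ω).
Odd cycle [14, 15, 13, 2, 0, 19, 7, 3, 4] needs 3 colors (χ ≥ 3).
Vertex 8 is adjacent to every vertex of [0, 2, 3, 4, 7, 13, 14, 15, 19], which already need 3 colors among themselves, so 8 needs a new color (χ ≥ 4).
The coloring below uses 4 colors, so χ(G) = 4.
A valid 4-coloring: color 1: [8]; color 2: [0, 3, 13, 14]; color 3: [2, 4, 15, 19]; color 4: [7].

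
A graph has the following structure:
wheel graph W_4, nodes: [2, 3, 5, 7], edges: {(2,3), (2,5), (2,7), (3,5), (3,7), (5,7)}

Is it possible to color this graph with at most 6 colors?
A valid 6-coloring: color 1: [5]; color 2: [2]; color 3: [3]; color 4: [7].
(χ(G) = 4 ≤ 6.)

Yes, G is 6-colorable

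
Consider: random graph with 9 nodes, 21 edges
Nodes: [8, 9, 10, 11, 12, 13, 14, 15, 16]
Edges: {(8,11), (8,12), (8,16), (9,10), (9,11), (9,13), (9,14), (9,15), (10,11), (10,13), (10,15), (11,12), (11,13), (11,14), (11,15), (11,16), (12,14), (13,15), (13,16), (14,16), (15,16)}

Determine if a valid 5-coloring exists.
Yes, G is 5-colorable

A valid 5-coloring: color 1: [11]; color 2: [9, 12, 16]; color 3: [8, 13, 14]; color 4: [15]; color 5: [10].
(χ(G) = 5 ≤ 5.)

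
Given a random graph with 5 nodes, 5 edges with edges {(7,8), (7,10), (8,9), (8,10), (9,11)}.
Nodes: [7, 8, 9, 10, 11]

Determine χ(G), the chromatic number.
Clique number ω(G) = 3 (lower bound: χ ≥ ω).
The clique on [7, 8, 10] has size 3, forcing χ ≥ 3, and the coloring below uses 3 colors, so χ(G) = 3.
A valid 3-coloring: color 1: [8, 11]; color 2: [9, 10]; color 3: [7].

χ(G) = 3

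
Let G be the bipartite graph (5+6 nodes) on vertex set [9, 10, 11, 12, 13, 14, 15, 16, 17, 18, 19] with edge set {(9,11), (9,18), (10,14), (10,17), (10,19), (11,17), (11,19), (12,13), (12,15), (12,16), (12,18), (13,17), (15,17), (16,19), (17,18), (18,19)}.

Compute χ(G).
χ(G) = 2

Clique number ω(G) = 2 (lower bound: χ ≥ ω).
The graph is bipartite (no odd cycle), so 2 colors suffice: χ(G) = 2.
A valid 2-coloring: color 1: [9, 12, 14, 17, 19]; color 2: [10, 11, 13, 15, 16, 18].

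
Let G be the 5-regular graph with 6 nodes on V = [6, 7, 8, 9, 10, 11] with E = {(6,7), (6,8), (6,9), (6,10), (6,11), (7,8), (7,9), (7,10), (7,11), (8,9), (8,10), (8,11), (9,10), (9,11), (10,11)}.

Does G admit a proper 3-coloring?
No, G is not 3-colorable

The clique on vertices [6, 7, 8, 9, 10, 11] has size 6 > 3, so it alone needs 6 colors.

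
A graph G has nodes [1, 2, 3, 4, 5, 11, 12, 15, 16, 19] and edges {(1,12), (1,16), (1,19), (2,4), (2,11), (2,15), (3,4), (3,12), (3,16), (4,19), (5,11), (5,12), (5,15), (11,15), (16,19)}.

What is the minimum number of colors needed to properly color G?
Clique number ω(G) = 3 (lower bound: χ ≥ ω).
The clique on [1, 16, 19] has size 3, forcing χ ≥ 3, and the coloring below uses 3 colors, so χ(G) = 3.
A valid 3-coloring: color 1: [1, 2, 3, 5]; color 2: [4, 12, 15, 16]; color 3: [11, 19].

χ(G) = 3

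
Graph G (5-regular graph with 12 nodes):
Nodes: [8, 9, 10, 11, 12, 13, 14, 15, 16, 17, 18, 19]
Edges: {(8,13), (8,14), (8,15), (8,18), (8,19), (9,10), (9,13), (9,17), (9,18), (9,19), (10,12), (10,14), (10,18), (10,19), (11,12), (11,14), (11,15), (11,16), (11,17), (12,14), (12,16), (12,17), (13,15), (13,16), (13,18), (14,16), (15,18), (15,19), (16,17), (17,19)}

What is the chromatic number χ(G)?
Clique number ω(G) = 4 (lower bound: χ ≥ ω).
The clique on [8, 13, 15, 18] has size 4, forcing χ ≥ 4, and the coloring below uses 4 colors, so χ(G) = 4.
A valid 4-coloring: color 1: [10, 11, 13]; color 2: [8, 9, 16]; color 3: [12, 18, 19]; color 4: [14, 15, 17].

χ(G) = 4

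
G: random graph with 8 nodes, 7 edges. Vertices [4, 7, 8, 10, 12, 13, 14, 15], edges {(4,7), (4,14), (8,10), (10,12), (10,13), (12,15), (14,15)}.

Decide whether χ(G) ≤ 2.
Yes, G is 2-colorable

A valid 2-coloring: color 1: [4, 10, 15]; color 2: [7, 8, 12, 13, 14].
(χ(G) = 2 ≤ 2.)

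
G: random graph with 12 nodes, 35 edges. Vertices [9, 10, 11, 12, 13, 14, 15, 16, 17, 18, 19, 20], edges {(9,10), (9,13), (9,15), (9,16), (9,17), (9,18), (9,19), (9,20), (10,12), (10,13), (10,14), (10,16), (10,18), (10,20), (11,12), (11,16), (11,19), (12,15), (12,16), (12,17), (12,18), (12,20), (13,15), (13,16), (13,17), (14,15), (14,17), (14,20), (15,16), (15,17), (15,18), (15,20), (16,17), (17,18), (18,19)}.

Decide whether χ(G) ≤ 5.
Yes, G is 5-colorable

A valid 5-coloring: color 1: [10, 15, 19]; color 2: [9, 12, 14]; color 3: [11, 17, 20]; color 4: [16, 18]; color 5: [13].
(χ(G) = 5 ≤ 5.)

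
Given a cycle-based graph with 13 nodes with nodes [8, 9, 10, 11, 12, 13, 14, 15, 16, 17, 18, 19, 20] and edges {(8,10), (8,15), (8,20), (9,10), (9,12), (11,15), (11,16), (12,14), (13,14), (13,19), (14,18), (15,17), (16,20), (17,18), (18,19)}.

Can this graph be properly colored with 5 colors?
A valid 5-coloring: color 1: [8, 9, 11, 14, 17, 19]; color 2: [10, 12, 13, 15, 16, 18]; color 3: [20].
(χ(G) = 3 ≤ 5.)

Yes, G is 5-colorable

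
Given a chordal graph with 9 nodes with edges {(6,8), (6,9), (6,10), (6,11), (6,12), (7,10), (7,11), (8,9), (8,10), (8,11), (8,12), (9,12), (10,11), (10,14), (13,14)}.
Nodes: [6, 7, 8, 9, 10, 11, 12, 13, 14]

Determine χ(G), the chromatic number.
χ(G) = 4

Clique number ω(G) = 4 (lower bound: χ ≥ ω).
The clique on [6, 8, 9, 12] has size 4, forcing χ ≥ 4, and the coloring below uses 4 colors, so χ(G) = 4.
A valid 4-coloring: color 1: [6, 7, 14]; color 2: [9, 10, 13]; color 3: [8]; color 4: [11, 12].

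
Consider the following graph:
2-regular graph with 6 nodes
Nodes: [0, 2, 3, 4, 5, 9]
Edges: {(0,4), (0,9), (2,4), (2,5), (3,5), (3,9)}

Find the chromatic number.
χ(G) = 2

Clique number ω(G) = 2 (lower bound: χ ≥ ω).
The graph is bipartite (no odd cycle), so 2 colors suffice: χ(G) = 2.
A valid 2-coloring: color 1: [4, 5, 9]; color 2: [0, 2, 3].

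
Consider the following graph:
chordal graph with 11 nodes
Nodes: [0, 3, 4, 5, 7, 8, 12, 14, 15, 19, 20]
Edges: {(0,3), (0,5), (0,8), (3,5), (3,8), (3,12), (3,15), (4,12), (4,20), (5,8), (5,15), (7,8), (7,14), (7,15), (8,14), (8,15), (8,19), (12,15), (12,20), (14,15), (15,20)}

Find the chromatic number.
χ(G) = 4

Clique number ω(G) = 4 (lower bound: χ ≥ ω).
The clique on [0, 3, 5, 8] has size 4, forcing χ ≥ 4, and the coloring below uses 4 colors, so χ(G) = 4.
A valid 4-coloring: color 1: [0, 4, 15, 19]; color 2: [8, 12]; color 3: [3, 14, 20]; color 4: [5, 7].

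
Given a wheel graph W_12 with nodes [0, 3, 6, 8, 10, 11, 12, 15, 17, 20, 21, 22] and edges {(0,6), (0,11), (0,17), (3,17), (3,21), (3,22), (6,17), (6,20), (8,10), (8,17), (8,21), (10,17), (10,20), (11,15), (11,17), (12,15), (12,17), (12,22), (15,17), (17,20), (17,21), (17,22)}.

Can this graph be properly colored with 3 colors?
Odd cycle [6, 20, 10, 8, 21, 3, 22, 12, 15, 11, 0] needs 3 colors (χ ≥ 3).
Vertex 17 is adjacent to every vertex of [0, 3, 6, 8, 10, 11, 12, 15, 20, 21, 22], which already need 3 colors among themselves, so 17 needs a new color (χ ≥ 4).
Hence χ(G) ≥ 4 > 3, so no proper 3-coloring exists.

No, G is not 3-colorable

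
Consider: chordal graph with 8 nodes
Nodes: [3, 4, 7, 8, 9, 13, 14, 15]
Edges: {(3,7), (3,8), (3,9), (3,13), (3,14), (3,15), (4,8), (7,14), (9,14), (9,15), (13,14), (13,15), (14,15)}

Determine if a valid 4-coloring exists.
A valid 4-coloring: color 1: [3, 4]; color 2: [8, 14]; color 3: [7, 15]; color 4: [9, 13].
(χ(G) = 4 ≤ 4.)

Yes, G is 4-colorable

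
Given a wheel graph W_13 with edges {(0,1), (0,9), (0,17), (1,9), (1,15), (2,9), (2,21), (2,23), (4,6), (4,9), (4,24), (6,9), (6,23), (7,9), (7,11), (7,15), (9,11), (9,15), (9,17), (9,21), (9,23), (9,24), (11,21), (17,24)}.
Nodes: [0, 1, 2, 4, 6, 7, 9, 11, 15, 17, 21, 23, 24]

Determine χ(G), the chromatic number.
χ(G) = 3

Clique number ω(G) = 3 (lower bound: χ ≥ ω).
The clique on [0, 1, 9] has size 3, forcing χ ≥ 3, and the coloring below uses 3 colors, so χ(G) = 3.
A valid 3-coloring: color 1: [9]; color 2: [0, 2, 6, 11, 15, 24]; color 3: [1, 4, 7, 17, 21, 23].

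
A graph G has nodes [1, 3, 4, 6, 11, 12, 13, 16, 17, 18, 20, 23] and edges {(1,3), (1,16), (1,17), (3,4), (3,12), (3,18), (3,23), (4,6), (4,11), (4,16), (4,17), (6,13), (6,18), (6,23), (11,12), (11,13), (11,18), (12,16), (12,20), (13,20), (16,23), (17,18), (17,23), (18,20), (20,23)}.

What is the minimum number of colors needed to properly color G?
χ(G) = 2

Clique number ω(G) = 2 (lower bound: χ ≥ ω).
The graph is bipartite (no odd cycle), so 2 colors suffice: χ(G) = 2.
A valid 2-coloring: color 1: [1, 4, 12, 13, 18, 23]; color 2: [3, 6, 11, 16, 17, 20].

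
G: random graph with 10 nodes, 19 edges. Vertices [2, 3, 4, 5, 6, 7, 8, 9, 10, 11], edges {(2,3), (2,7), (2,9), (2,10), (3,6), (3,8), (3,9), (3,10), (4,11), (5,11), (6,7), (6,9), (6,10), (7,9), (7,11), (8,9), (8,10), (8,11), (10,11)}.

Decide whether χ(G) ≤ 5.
A valid 5-coloring: color 1: [4, 5, 9, 10]; color 2: [3, 7]; color 3: [2, 6, 11]; color 4: [8].
(χ(G) = 4 ≤ 5.)

Yes, G is 5-colorable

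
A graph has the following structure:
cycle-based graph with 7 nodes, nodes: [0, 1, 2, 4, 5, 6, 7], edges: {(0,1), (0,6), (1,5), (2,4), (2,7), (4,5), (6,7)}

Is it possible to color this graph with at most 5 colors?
Yes, G is 5-colorable

A valid 5-coloring: color 1: [0, 5, 7]; color 2: [1, 4, 6]; color 3: [2].
(χ(G) = 3 ≤ 5.)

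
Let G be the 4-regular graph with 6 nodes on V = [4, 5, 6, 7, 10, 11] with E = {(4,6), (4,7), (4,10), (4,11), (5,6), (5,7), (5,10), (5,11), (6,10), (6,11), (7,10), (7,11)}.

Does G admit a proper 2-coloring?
No, G is not 2-colorable

The clique on vertices [4, 6, 10] has size 3 > 2, so it alone needs 3 colors.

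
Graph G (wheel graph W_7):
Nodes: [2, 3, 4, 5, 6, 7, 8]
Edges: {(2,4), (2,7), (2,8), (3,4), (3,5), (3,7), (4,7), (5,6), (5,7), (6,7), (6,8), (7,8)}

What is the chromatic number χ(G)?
Clique number ω(G) = 3 (lower bound: χ ≥ ω).
The clique on [2, 7, 8] has size 3, forcing χ ≥ 3, and the coloring below uses 3 colors, so χ(G) = 3.
A valid 3-coloring: color 1: [7]; color 2: [2, 3, 6]; color 3: [4, 5, 8].

χ(G) = 3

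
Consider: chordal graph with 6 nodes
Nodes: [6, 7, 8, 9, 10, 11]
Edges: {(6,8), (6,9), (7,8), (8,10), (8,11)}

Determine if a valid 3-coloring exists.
Yes, G is 3-colorable

A valid 3-coloring: color 1: [8, 9]; color 2: [6, 7, 10, 11].
(χ(G) = 2 ≤ 3.)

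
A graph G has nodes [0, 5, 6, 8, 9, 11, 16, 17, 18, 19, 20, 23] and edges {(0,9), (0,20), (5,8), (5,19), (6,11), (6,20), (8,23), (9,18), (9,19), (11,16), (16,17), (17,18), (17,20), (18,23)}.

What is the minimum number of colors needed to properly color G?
χ(G) = 3

Clique number ω(G) = 2 (lower bound: χ ≥ ω).
Odd cycle [11, 6, 20, 17, 16] needs 3 colors (χ ≥ 3).
The coloring below uses 3 colors, so χ(G) = 3.
A valid 3-coloring: color 1: [5, 6, 9, 17, 23]; color 2: [8, 11, 18, 19, 20]; color 3: [0, 16].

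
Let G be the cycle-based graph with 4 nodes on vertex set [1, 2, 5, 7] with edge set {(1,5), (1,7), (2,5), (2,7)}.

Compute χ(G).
χ(G) = 2

Clique number ω(G) = 2 (lower bound: χ ≥ ω).
The graph is bipartite (no odd cycle), so 2 colors suffice: χ(G) = 2.
A valid 2-coloring: color 1: [1, 2]; color 2: [5, 7].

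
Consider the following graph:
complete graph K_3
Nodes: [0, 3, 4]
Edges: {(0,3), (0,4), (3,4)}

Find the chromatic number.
χ(G) = 3

Clique number ω(G) = 3 (lower bound: χ ≥ ω).
The clique on [0, 3, 4] has size 3, forcing χ ≥ 3, and the coloring below uses 3 colors, so χ(G) = 3.
A valid 3-coloring: color 1: [3]; color 2: [4]; color 3: [0].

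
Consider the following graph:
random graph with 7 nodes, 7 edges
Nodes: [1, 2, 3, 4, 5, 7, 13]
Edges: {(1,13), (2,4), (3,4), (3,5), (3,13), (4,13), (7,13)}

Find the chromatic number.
χ(G) = 3

Clique number ω(G) = 3 (lower bound: χ ≥ ω).
The clique on [3, 4, 13] has size 3, forcing χ ≥ 3, and the coloring below uses 3 colors, so χ(G) = 3.
A valid 3-coloring: color 1: [2, 5, 13]; color 2: [1, 3, 7]; color 3: [4].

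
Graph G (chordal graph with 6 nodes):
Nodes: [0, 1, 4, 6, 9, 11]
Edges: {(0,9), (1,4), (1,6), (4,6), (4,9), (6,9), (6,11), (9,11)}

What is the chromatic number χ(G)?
Clique number ω(G) = 3 (lower bound: χ ≥ ω).
The clique on [6, 9, 11] has size 3, forcing χ ≥ 3, and the coloring below uses 3 colors, so χ(G) = 3.
A valid 3-coloring: color 1: [1, 9]; color 2: [0, 6]; color 3: [4, 11].

χ(G) = 3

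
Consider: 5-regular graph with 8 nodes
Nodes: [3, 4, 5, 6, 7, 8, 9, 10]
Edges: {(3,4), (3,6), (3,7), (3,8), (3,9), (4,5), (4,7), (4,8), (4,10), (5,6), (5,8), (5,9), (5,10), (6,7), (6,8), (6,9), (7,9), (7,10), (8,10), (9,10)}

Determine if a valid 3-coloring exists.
The clique on vertices [4, 5, 8, 10] has size 4 > 3, so it alone needs 4 colors.

No, G is not 3-colorable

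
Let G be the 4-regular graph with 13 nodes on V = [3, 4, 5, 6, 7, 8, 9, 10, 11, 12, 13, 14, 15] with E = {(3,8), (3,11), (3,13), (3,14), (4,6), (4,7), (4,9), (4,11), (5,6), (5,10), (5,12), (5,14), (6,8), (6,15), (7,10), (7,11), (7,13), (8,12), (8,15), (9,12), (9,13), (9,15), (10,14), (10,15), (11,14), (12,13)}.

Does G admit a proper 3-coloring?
No, G is not 3-colorable

Suppose a proper 3-coloring c exists. The clique [3, 11, 14] takes 3 distinct colors; by symmetry let c(3) = 1, c(11) = 2, c(14) = 3.
- Vertex 4: neighbors [11] already have colors [2]; try each remaining color.
- Case c(4) = 1:
  - Vertex 7: neighbors [4, 11] already have colors [1, 2] ⇒ c(7) = 3.
  - Vertex 13: neighbors [3, 7] already have colors [1, 3] ⇒ c(13) = 2.
  - Vertex 9: neighbors [4, 13] already have colors [1, 2] ⇒ c(9) = 3.
  - Vertex 12: neighbors [13, 9] already have colors [2, 3] ⇒ c(12) = 1.
  - Vertex 5: neighbors [12, 14] already have colors [1, 3] ⇒ c(5) = 2.
  - Vertex 6: neighbors [4, 5] already have colors [1, 2] ⇒ c(6) = 3.
  - Vertex 8: neighbors [3, 6] already have colors [1, 3] ⇒ c(8) = 2.
  - Vertex 10: neighbors [5, 7] already have colors [2, 3] ⇒ c(10) = 1.
  - Vertex 15: neighbors [10, 8, 6] already have colors [1, 2, 3] — all 3 colors blocked. Contradiction.
- Case c(4) = 3:
  - Vertex 7: neighbors [11, 4] already have colors [2, 3] ⇒ c(7) = 1.
  - Vertex 10: neighbors [7, 14] already have colors [1, 3] ⇒ c(10) = 2.
  - Vertex 5: neighbors [10, 14] already have colors [2, 3] ⇒ c(5) = 1.
  - Vertex 6: neighbors [5, 4] already have colors [1, 3] ⇒ c(6) = 2.
  - Vertex 8: neighbors [3, 6] already have colors [1, 2] ⇒ c(8) = 3.
  - Vertex 12: neighbors [5, 8] already have colors [1, 3] ⇒ c(12) = 2.
  - Vertex 9: neighbors [12, 4] already have colors [2, 3] ⇒ c(9) = 1.
  - Vertex 15: neighbors [9, 6, 8] already have colors [1, 2, 3] — all 3 colors blocked. Contradiction.
Every case ends in a contradiction, so G has no proper 3-coloring (χ ≥ 4).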